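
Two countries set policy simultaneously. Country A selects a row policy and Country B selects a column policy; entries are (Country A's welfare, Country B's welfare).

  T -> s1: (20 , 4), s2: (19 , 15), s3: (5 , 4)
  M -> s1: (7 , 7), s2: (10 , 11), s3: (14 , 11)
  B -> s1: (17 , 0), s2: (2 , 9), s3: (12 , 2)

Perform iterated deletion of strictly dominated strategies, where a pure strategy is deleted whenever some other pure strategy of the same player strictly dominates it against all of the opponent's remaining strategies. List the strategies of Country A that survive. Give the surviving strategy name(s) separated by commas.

T, M

Column s1 is eliminated: s2 beats it against every remaining row (T: 15>4, M: 11>7, B: 9>0).
Country A's strategy B is strictly dominated by M (s2: 10>2, s3: 14>12) and is removed.
Among the remaining strategies, none is strictly dominated by another pure strategy of the same player, so the elimination stops.
Surviving strategies — Country A: {T, M}; Country B: {s2, s3}.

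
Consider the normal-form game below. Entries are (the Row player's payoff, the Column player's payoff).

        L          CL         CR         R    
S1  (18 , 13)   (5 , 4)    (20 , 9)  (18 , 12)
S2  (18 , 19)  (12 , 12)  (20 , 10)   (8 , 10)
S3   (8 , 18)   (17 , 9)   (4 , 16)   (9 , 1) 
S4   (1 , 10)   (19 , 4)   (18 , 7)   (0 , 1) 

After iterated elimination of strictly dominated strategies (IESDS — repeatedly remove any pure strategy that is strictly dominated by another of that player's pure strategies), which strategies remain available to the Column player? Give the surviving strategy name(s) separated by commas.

For the Column player, L strictly dominates CL on the remaining rows (S1: 13>4, S2: 19>12, S3: 18>9, S4: 10>4); eliminate CL.
For the Row player, S1 strictly dominates S3 on the remaining columns (L: 18>8, CR: 20>4, R: 18>9); eliminate S3.
For the Row player, S1 strictly dominates S4 on the remaining columns (L: 18>1, CR: 20>18, R: 18>0); eliminate S4.
For the Column player, L strictly dominates CR on the remaining rows (S1: 13>9, S2: 19>10); eliminate CR.
For the Column player, L strictly dominates R on the remaining rows (S1: 13>12, S2: 19>10); eliminate R.
Among the remaining strategies, none is strictly dominated by another pure strategy of the same player, so the elimination stops.
Surviving strategies — the Row player: {S1, S2}; the Column player: {L}.

L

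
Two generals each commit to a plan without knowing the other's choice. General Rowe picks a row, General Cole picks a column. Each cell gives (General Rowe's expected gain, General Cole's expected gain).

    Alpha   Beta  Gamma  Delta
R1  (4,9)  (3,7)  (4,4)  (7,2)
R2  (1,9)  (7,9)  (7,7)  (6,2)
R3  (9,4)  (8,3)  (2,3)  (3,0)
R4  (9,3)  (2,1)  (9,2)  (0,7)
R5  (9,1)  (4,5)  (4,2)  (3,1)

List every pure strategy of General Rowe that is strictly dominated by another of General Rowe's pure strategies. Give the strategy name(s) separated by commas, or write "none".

none

Nothing dominates R1: R2 at Alpha (4>1); R3 at Gamma (4>2); R4 at Beta (3>2); R5 at Gamma (4=4).
R2: no other strategy beats it everywhere (R1 at Beta (7>3); R3 at Gamma (7>2); R4 at Beta (7>2); R5 at Beta (7>4)).
Nothing dominates R3: R1 at Alpha (9>4); R2 at Alpha (9>1); R4 at Alpha (9=9); R5 at Alpha (9=9).
Nothing dominates R4: R1 at Alpha (9>4); R2 at Alpha (9>1); R3 at Alpha (9=9); R5 at Alpha (9=9).
R5 is not dominated — it holds its own against R1 at Alpha (9>4); R2 at Alpha (9>1); R3 at Alpha (9=9); R4 at Alpha (9=9).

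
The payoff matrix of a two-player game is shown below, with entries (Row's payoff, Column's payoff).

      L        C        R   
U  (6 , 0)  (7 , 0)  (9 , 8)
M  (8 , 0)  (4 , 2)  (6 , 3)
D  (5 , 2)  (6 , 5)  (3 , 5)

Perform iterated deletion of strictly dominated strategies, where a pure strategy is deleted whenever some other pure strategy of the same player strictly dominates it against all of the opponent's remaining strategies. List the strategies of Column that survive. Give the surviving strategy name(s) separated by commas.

R

Row D is eliminated: U beats it against every remaining column (L: 6>5, C: 7>6, R: 9>3).
Column's strategy L is strictly dominated by R (U: 8>0, M: 3>0) and is removed.
For Row, U strictly dominates M on the remaining columns (C: 7>4, R: 9>6); eliminate M.
For Column, R strictly dominates C on the remaining rows (U: 8>0); eliminate C.
Among the remaining strategies, none is strictly dominated by another pure strategy of the same player, so the elimination stops.
Surviving strategies — Row: {U}; Column: {R}.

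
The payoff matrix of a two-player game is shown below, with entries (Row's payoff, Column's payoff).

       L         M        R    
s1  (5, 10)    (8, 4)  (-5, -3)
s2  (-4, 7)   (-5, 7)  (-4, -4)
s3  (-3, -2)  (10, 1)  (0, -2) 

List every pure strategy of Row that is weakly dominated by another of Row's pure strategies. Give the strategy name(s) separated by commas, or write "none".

s2

s1 is not dominated — it holds its own against s2 at L (5>-4); s3 at L (5>-3).
s3 weakly dominates s2 — L: -3>-4, M: 10>-5, R: 0>-4.
s3: no other strategy beats it everywhere (s1 at M (10>8); s2 at L (-3>-4)).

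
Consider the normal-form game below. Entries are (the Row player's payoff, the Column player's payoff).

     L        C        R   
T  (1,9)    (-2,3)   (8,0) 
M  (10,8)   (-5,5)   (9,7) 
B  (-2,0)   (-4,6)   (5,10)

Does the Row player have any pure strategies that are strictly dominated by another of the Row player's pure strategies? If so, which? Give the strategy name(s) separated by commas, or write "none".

Nothing dominates T: M at C (-2>-5); B at L (1>-2).
M: no other strategy beats it everywhere (T at L (10>1); B at L (10>-2)).
B is strictly dominated by T (L: 1>-2, C: -2>-4, R: 8>5).

B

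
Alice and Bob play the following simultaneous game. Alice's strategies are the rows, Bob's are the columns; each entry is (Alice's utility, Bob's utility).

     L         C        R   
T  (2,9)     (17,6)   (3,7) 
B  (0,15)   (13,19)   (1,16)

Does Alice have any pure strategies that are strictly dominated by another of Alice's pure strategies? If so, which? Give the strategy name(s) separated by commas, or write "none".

T is not dominated — it holds its own against B at L (2>0).
B is strictly dominated by T (L: 2>0, C: 17>13, R: 3>1).

B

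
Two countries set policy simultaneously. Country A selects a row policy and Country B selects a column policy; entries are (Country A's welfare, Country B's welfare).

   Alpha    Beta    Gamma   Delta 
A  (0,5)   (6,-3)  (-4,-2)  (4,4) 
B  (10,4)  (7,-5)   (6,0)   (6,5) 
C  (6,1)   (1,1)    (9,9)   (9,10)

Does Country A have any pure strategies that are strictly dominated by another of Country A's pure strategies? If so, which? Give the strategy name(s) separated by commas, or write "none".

B strictly dominates A — Alpha: 10>0, Beta: 7>6, Gamma: 6>-4, Delta: 6>4.
Nothing dominates B: A at Alpha (10>0); C at Alpha (10>6).
C is not dominated — it holds its own against A at Alpha (6>0); B at Gamma (9>6).

A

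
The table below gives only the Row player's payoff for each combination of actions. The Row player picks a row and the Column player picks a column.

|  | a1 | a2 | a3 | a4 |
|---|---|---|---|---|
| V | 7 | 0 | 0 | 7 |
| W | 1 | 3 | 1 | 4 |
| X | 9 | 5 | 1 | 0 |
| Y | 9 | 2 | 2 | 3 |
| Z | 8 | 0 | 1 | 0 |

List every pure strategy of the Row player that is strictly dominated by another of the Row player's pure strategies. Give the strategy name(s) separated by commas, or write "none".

V: no other strategy beats it everywhere (W at a1 (7>1); X at a4 (7>0); Y at a4 (7>3); Z at a2 (0=0)).
W is not dominated — it holds its own against V at a2 (3>0); X at a3 (1=1); Y at a2 (3>2); Z at a2 (3>0).
X: no other strategy beats it everywhere (V at a1 (9>7); W at a1 (9>1); Y at a1 (9=9); Z at a1 (9>8)).
Y is not dominated — it holds its own against V at a1 (9>7); W at a1 (9>1); X at a1 (9=9); Z at a1 (9>8).
Y strictly dominates Z — a1: 9>8, a2: 2>0, a3: 2>1, a4: 3>0.

Z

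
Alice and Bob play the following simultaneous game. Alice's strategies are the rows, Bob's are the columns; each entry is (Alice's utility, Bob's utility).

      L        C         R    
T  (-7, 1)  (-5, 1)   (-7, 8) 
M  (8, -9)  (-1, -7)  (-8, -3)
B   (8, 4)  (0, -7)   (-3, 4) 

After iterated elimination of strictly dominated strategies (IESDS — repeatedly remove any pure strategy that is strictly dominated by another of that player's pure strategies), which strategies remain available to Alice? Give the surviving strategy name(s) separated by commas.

Alice's strategy T is strictly dominated by B (L: 8>-7, C: 0>-5, R: -3>-7) and is removed.
Column C is eliminated: R beats it against every remaining row (M: -3>-7, B: 4>-7).
Among the remaining strategies, none is strictly dominated by another pure strategy of the same player, so the elimination stops.
Surviving strategies — Alice: {M, B}; Bob: {L, R}.

M, B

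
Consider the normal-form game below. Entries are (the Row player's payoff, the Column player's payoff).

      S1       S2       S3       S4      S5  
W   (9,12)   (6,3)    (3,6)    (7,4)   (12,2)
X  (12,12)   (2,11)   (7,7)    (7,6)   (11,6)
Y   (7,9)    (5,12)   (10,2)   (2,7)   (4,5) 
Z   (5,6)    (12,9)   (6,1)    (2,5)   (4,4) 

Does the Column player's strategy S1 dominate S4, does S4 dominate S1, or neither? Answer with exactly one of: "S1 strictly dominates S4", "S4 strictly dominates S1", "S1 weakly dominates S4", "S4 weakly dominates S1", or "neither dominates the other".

Compare S1 to S4 across each choice by the Row player: W: 12>4, X: 12>6, Y: 9>7, Z: 6>5.
Every comparison favours S1, so S1 strictly dominates S4.

S1 strictly dominates S4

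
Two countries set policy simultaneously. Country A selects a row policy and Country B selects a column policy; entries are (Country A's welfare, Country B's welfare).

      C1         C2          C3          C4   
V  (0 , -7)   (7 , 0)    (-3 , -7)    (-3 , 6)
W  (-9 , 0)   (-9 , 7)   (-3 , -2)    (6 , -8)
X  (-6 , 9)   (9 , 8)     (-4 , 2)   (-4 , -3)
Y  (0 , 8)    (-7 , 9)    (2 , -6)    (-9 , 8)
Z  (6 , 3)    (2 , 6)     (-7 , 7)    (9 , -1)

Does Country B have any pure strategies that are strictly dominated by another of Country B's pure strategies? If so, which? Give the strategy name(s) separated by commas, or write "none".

none

C1 is not dominated — it holds its own against C2 at X (9>8); C3 at V (-7=-7); C4 at W (0>-8).
Nothing dominates C2: C1 at V (0>-7); C3 at V (0>-7); C4 at W (7>-8).
Nothing dominates C3: C1 at V (-7=-7); C2 at Z (7>6); C4 at W (-2>-8).
Nothing dominates C4: C1 at V (6>-7); C2 at V (6>0); C3 at V (6>-7).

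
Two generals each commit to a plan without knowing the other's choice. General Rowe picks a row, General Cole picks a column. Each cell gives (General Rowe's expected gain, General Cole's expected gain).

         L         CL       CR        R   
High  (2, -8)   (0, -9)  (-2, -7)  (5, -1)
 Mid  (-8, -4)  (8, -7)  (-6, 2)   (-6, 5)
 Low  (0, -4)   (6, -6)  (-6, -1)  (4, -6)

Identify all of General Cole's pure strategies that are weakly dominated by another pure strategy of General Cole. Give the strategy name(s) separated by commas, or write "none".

L: dominated, since CR does at least as well everywhere (High: -7>-8, Mid: 2>-4, Low: -1>-4).
CL: dominated, since L does at least as well everywhere (High: -8>-9, Mid: -4>-7, Low: -4>-6).
CR: no other strategy beats it everywhere (L at High (-7>-8); CL at High (-7>-9); R at Low (-1>-6)).
R is not dominated — it holds its own against L at High (-1>-8); CL at High (-1>-9); CR at High (-1>-7).

L, CL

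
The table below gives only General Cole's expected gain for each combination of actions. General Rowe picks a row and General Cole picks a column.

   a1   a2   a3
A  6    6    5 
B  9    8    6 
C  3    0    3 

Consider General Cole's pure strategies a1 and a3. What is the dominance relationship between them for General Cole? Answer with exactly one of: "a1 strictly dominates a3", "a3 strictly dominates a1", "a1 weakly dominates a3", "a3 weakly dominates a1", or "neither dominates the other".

a1's payoffs vs a3's, by General Rowe's action — A: 6>5, B: 9>6, C: 3=3.
a1 is at least as good everywhere and strictly better somewhere (tied only at C), so a1 weakly but not strictly dominates a3.

a1 weakly dominates a3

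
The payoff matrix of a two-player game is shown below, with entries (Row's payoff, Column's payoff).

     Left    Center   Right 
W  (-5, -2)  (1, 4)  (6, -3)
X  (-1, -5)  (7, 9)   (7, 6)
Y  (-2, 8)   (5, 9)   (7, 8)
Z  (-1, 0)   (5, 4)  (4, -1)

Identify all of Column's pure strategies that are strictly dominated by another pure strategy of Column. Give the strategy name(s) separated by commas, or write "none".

Left: dominated, since Center does at least as well everywhere (W: 4>-2, X: 9>-5, Y: 9>8, Z: 4>0).
Center: no other strategy beats it everywhere (Left at W (4>-2); Right at W (4>-3)).
Right: dominated, since Center does at least as well everywhere (W: 4>-3, X: 9>6, Y: 9>8, Z: 4>-1).

Left, Right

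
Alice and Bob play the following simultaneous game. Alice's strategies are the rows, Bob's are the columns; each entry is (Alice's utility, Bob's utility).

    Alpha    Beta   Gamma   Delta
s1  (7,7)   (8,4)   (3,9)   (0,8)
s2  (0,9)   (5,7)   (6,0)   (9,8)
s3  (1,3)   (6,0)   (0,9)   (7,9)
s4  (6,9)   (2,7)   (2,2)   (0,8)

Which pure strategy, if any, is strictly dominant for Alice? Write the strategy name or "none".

none

s1 fails to dominate s2 at Gamma (3<6).
s2 fails to dominate s1 at Alpha (0<7).
s3 fails to dominate s1 at Alpha (1<7).
s4 fails to dominate s1 at Alpha (6<7).
No single strategy dominates all the others.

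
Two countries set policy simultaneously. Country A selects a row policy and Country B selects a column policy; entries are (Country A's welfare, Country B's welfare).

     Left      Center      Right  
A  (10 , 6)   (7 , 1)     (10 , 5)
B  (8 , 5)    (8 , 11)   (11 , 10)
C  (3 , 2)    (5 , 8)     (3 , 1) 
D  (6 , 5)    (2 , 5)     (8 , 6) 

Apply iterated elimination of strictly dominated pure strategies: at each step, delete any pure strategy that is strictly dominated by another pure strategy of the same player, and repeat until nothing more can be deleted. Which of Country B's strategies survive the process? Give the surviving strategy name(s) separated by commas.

Country A's strategy C is strictly dominated by A (Left: 10>3, Center: 7>5, Right: 10>3) and is removed.
Row D is eliminated: A beats it against every remaining column (Left: 10>6, Center: 7>2, Right: 10>8).
Among the remaining strategies, none is strictly dominated by another pure strategy of the same player, so the elimination stops.
Surviving strategies — Country A: {A, B}; Country B: {Left, Center, Right}.

Left, Center, Right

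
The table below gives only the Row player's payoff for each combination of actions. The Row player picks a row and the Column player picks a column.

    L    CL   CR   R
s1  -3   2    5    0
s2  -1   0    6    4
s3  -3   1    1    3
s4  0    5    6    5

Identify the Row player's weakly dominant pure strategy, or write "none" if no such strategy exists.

s4

s4 vs s1: L: 0>-3, CL: 5>2, CR: 6>5, R: 5>0.
s4 vs s2: L: 0>-1, CL: 5>0, CR: 6=6, R: 5>4.
s4 vs s3: L: 0>-3, CL: 5>1, CR: 6>1, R: 5>3.
s4 is at least as good as every other strategy against every opponent action, so it is weakly dominant.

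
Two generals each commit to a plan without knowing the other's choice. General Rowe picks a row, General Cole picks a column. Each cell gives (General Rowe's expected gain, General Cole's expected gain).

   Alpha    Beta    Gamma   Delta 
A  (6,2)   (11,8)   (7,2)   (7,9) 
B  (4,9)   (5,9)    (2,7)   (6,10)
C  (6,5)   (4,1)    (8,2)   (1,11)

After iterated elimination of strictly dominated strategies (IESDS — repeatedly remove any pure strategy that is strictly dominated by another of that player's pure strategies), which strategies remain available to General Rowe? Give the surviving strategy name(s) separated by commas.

A

Row B is eliminated: A beats it against every remaining column (Alpha: 6>4, Beta: 11>5, Gamma: 7>2, Delta: 7>6).
For General Cole, Delta strictly dominates Alpha on the remaining rows (A: 9>2, C: 11>5); eliminate Alpha.
For General Cole, Delta strictly dominates Beta on the remaining rows (A: 9>8, C: 11>1); eliminate Beta.
For General Cole, Delta strictly dominates Gamma on the remaining rows (A: 9>2, C: 11>2); eliminate Gamma.
For General Rowe, A strictly dominates C on the remaining columns (Delta: 7>1); eliminate C.
Among the remaining strategies, none is strictly dominated by another pure strategy of the same player, so the elimination stops.
Surviving strategies — General Rowe: {A}; General Cole: {Delta}.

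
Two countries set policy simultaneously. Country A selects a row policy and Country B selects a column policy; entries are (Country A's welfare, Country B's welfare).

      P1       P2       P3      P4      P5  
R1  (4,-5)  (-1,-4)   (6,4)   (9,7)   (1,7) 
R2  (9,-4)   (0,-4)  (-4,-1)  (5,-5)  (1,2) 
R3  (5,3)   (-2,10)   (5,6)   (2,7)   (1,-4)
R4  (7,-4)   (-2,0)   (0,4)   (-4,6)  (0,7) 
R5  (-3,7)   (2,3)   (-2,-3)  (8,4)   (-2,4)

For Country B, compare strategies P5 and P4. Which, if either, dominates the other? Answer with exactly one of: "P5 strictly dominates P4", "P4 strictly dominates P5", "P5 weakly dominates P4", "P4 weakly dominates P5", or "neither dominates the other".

P5's payoffs vs P4's, by Country A's action — R1: 7=7, R2: 2>-5, R3: -4<7, R4: 7>6, R5: 4=4.
P5 does better at R2, R4 but worse at R3; neither strategy dominates the other.

neither dominates the other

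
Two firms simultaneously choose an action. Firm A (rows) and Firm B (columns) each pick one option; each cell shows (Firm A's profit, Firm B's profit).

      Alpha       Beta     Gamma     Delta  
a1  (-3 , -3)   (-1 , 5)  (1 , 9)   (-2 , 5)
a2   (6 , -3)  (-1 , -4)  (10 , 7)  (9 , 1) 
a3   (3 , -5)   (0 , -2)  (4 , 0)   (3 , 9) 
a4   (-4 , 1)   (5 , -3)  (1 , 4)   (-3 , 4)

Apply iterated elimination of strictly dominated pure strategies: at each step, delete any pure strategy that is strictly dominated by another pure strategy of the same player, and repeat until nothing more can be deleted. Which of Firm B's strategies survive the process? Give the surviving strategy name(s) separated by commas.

Gamma

Row a1 is eliminated: a3 beats it against every remaining column (Alpha: 3>-3, Beta: 0>-1, Gamma: 4>1, Delta: 3>-2).
Firm B's strategy Alpha is strictly dominated by Gamma (a2: 7>-3, a3: 0>-5, a4: 4>1) and is removed.
For Firm B, Gamma strictly dominates Beta on the remaining rows (a2: 7>-4, a3: 0>-2, a4: 4>-3); eliminate Beta.
Firm A's strategy a3 is strictly dominated by a2 (Gamma: 10>4, Delta: 9>3) and is removed.
Firm A's strategy a4 is strictly dominated by a2 (Gamma: 10>1, Delta: 9>-3) and is removed.
Column Delta is eliminated: Gamma beats it against every remaining row (a2: 7>1).
Among the remaining strategies, none is strictly dominated by another pure strategy of the same player, so the elimination stops.
Surviving strategies — Firm A: {a2}; Firm B: {Gamma}.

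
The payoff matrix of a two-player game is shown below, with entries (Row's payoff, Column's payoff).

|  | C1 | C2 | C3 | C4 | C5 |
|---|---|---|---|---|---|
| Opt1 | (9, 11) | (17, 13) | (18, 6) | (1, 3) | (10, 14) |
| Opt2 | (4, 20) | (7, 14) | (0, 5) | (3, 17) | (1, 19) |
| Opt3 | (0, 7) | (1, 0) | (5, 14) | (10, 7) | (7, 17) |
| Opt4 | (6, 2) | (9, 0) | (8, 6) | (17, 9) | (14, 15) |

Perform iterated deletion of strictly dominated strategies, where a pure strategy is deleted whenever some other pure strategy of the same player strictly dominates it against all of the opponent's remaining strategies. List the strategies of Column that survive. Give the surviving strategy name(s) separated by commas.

C5

Row's strategy Opt2 is strictly dominated by Opt4 (C1: 6>4, C2: 9>7, C3: 8>0, C4: 17>3, C5: 14>1) and is removed.
Row Opt3 is eliminated: Opt4 beats it against every remaining column (C1: 6>0, C2: 9>1, C3: 8>5, C4: 17>10, C5: 14>7).
Column's strategy C1 is strictly dominated by C5 (Opt1: 14>11, Opt4: 15>2) and is removed.
For Column, C5 strictly dominates C2 on the remaining rows (Opt1: 14>13, Opt4: 15>0); eliminate C2.
For Column, C5 strictly dominates C3 on the remaining rows (Opt1: 14>6, Opt4: 15>6); eliminate C3.
Row's strategy Opt1 is strictly dominated by Opt4 (C4: 17>1, C5: 14>10) and is removed.
Column's strategy C4 is strictly dominated by C5 (Opt4: 15>9) and is removed.
Among the remaining strategies, none is strictly dominated by another pure strategy of the same player, so the elimination stops.
Surviving strategies — Row: {Opt4}; Column: {C5}.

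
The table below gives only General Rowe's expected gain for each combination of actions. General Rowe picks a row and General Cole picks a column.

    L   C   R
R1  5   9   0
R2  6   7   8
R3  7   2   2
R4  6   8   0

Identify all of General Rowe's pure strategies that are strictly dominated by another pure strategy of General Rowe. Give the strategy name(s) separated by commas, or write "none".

R1 is not dominated — it holds its own against R2 at C (9>7); R3 at C (9>2); R4 at C (9>8).
R2 is not dominated — it holds its own against R1 at L (6>5); R3 at C (7>2); R4 at L (6=6).
Nothing dominates R3: R1 at L (7>5); R2 at L (7>6); R4 at L (7>6).
R4: no other strategy beats it everywhere (R1 at L (6>5); R2 at L (6=6); R3 at C (8>2)).

none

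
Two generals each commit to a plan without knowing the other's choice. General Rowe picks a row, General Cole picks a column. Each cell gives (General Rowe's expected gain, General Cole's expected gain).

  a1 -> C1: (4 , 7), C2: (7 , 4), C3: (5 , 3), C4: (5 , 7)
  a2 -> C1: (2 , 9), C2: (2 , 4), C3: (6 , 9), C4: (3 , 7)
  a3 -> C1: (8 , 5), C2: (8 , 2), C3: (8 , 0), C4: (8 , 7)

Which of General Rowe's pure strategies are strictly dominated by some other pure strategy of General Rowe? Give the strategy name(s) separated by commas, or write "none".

a1, a2

a1: dominated, since a3 does at least as well everywhere (C1: 8>4, C2: 8>7, C3: 8>5, C4: 8>5).
a3 strictly dominates a2 — C1: 8>2, C2: 8>2, C3: 8>6, C4: 8>3.
a3 is not dominated — it holds its own against a1 at C1 (8>4); a2 at C1 (8>2).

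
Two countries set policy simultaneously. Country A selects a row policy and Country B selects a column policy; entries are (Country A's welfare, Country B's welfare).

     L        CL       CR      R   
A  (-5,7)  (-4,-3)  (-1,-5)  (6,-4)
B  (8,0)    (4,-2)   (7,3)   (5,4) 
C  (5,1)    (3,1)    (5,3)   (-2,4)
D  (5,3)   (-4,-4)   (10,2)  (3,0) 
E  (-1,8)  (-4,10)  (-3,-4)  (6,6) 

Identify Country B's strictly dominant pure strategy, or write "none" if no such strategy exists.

L fails to dominate CL at C (1=1).
CL fails to dominate L at A (-3<7).
CR fails to dominate L at A (-5<7).
R fails to dominate L at A (-4<7).
No single strategy dominates all the others.

none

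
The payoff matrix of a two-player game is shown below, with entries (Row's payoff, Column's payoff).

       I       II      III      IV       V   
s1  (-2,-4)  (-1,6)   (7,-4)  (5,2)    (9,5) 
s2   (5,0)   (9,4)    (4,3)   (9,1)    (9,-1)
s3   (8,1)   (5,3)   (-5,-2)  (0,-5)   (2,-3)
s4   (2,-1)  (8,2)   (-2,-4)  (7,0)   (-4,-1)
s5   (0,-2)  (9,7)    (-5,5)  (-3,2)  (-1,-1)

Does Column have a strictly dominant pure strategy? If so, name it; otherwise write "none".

II vs I: s1: 6>-4, s2: 4>0, s3: 3>1, s4: 2>-1, s5: 7>-2.
II vs III: s1: 6>-4, s2: 4>3, s3: 3>-2, s4: 2>-4, s5: 7>5.
II vs IV: s1: 6>2, s2: 4>1, s3: 3>-5, s4: 2>0, s5: 7>2.
II vs V: s1: 6>5, s2: 4>-1, s3: 3>-3, s4: 2>-1, s5: 7>-1.
II strictly beats every other strategy against every opponent action, so it is strictly dominant.

II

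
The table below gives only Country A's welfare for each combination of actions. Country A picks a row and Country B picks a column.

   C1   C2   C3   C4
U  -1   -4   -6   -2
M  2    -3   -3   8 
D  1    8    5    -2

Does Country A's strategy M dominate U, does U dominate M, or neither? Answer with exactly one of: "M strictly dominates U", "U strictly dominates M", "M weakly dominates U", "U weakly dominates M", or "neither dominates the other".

M strictly dominates U

Compare M to U across each opponent action: C1: 2>-1, C2: -3>-4, C3: -3>-6, C4: 8>-2.
Every comparison favours M, so M strictly dominates U.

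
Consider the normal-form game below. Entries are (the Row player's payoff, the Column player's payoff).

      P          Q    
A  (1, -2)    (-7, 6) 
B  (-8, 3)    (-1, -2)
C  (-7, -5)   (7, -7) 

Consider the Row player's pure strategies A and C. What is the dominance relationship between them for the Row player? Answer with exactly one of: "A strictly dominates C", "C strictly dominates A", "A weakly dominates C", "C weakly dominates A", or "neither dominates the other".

neither dominates the other

A's payoffs vs C's, by the Column player's action — P: 1>-7, Q: -7<7.
A does better at P but worse at Q; neither strategy dominates the other.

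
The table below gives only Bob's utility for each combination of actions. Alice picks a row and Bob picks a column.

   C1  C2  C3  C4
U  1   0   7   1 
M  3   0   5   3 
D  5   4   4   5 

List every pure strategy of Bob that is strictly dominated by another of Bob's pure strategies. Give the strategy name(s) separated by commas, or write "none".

Nothing dominates C1: C2 at U (1>0); C3 at D (5>4); C4 at U (1=1).
C1 strictly dominates C2 — U: 1>0, M: 3>0, D: 5>4.
C3 is not dominated — it holds its own against C1 at U (7>1); C2 at U (7>0); C4 at U (7>1).
C4 is not dominated — it holds its own against C1 at U (1=1); C2 at U (1>0); C3 at D (5>4).

C2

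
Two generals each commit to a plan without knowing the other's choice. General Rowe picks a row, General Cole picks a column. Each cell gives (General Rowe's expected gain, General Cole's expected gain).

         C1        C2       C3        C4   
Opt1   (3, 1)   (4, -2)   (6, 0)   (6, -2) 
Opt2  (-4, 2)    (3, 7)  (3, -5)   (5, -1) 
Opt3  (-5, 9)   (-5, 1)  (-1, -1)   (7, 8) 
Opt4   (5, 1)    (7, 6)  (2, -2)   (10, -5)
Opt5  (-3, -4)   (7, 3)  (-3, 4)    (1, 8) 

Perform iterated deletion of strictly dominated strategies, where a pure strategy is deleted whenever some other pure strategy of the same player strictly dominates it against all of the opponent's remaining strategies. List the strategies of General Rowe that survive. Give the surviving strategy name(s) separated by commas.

For General Rowe, Opt1 strictly dominates Opt2 on the remaining columns (C1: 3>-4, C2: 4>3, C3: 6>3, C4: 6>5); eliminate Opt2.
Row Opt3 is eliminated: Opt4 beats it against every remaining column (C1: 5>-5, C2: 7>-5, C3: 2>-1, C4: 10>7).
Among the remaining strategies, none is strictly dominated by another pure strategy of the same player, so the elimination stops.
Surviving strategies — General Rowe: {Opt1, Opt4, Opt5}; General Cole: {C1, C2, C3, C4}.

Opt1, Opt4, Opt5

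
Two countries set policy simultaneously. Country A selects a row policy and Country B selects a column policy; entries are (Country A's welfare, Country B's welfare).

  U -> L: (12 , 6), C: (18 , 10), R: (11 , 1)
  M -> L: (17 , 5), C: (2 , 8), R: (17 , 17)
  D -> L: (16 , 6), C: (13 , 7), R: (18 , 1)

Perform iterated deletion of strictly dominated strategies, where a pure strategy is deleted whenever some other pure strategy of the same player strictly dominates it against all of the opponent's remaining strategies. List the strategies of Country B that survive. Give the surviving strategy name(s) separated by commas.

Country B's strategy L is strictly dominated by C (U: 10>6, M: 8>5, D: 7>6) and is removed.
For Country A, D strictly dominates M on the remaining columns (C: 13>2, R: 18>17); eliminate M.
For Country B, C strictly dominates R on the remaining rows (U: 10>1, D: 7>1); eliminate R.
For Country A, U strictly dominates D on the remaining columns (C: 18>13); eliminate D.
Among the remaining strategies, none is strictly dominated by another pure strategy of the same player, so the elimination stops.
Surviving strategies — Country A: {U}; Country B: {C}.

C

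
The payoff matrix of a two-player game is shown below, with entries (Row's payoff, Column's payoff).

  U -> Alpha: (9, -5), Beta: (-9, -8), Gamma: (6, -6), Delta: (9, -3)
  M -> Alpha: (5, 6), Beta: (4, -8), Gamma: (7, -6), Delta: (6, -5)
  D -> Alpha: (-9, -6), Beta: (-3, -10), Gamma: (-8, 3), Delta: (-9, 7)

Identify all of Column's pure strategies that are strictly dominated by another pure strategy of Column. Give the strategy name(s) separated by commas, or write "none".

Beta, Gamma

Alpha is not dominated — it holds its own against Beta at U (-5>-8); Gamma at U (-5>-6); Delta at M (6>-5).
Beta is strictly dominated by Alpha (U: -5>-8, M: 6>-8, D: -6>-10).
Gamma is strictly dominated by Delta (U: -3>-6, M: -5>-6, D: 7>3).
Nothing dominates Delta: Alpha at U (-3>-5); Beta at U (-3>-8); Gamma at U (-3>-6).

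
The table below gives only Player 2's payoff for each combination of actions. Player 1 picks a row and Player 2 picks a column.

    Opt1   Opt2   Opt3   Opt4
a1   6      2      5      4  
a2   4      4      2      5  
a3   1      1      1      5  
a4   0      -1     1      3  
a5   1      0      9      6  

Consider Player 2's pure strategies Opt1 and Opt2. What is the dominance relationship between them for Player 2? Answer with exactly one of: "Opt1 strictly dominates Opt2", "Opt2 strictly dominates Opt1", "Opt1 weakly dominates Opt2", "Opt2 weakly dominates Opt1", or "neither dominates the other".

Opt1 weakly dominates Opt2

Compare Opt1 to Opt2 across every action of Player 1: a1: 6>2, a2: 4=4, a3: 1=1, a4: 0>-1, a5: 1>0.
Opt1 is at least as good everywhere and strictly better somewhere (tied only at a2, a3), so Opt1 weakly but not strictly dominates Opt2.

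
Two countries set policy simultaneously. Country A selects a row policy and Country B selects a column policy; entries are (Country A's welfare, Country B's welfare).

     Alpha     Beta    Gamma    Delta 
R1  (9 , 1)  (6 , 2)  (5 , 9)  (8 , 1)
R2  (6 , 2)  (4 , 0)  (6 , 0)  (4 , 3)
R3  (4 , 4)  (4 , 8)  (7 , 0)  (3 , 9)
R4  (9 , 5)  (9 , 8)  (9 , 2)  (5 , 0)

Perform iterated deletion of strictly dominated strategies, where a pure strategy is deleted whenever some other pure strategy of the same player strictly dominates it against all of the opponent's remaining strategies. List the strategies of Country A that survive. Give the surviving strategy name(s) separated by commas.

R4

For Country A, R4 strictly dominates R2 on the remaining columns (Alpha: 9>6, Beta: 9>4, Gamma: 9>6, Delta: 5>4); eliminate R2.
Country A's strategy R3 is strictly dominated by R4 (Alpha: 9>4, Beta: 9>4, Gamma: 9>7, Delta: 5>3) and is removed.
Country B's strategy Alpha is strictly dominated by Beta (R1: 2>1, R4: 8>5) and is removed.
Country B's strategy Delta is strictly dominated by Beta (R1: 2>1, R4: 8>0) and is removed.
Country A's strategy R1 is strictly dominated by R4 (Beta: 9>6, Gamma: 9>5) and is removed.
Column Gamma is eliminated: Beta beats it against every remaining row (R4: 8>2).
Among the remaining strategies, none is strictly dominated by another pure strategy of the same player, so the elimination stops.
Surviving strategies — Country A: {R4}; Country B: {Beta}.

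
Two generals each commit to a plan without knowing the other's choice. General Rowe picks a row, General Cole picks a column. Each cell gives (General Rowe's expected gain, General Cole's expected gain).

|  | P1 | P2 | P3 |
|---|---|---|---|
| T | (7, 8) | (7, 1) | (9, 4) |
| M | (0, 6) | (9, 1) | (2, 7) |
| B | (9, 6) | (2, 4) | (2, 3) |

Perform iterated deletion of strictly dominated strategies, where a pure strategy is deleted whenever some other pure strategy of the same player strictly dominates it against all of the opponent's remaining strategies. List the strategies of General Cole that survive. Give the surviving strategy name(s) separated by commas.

General Cole's strategy P2 is strictly dominated by P1 (T: 8>1, M: 6>1, B: 6>4) and is removed.
General Rowe's strategy M is strictly dominated by T (P1: 7>0, P3: 9>2) and is removed.
General Cole's strategy P3 is strictly dominated by P1 (T: 8>4, B: 6>3) and is removed.
Row T is eliminated: B beats it against every remaining column (P1: 9>7).
Among the remaining strategies, none is strictly dominated by another pure strategy of the same player, so the elimination stops.
Surviving strategies — General Rowe: {B}; General Cole: {P1}.

P1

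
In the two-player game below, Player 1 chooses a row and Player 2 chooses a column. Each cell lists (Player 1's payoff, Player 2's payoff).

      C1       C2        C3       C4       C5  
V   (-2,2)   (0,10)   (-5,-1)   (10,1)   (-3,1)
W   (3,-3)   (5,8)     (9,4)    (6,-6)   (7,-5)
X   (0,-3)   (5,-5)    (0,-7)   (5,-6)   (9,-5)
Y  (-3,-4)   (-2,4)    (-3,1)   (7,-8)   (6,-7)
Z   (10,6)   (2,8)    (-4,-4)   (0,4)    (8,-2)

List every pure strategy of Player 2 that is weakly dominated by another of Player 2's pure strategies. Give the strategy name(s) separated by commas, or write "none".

Nothing dominates C1: C2 at X (-3>-5); C3 at V (2>-1); C4 at V (2>1); C5 at V (2>1).
C2 is not dominated — it holds its own against C1 at V (10>2); C3 at V (10>-1); C4 at V (10>1); C5 at V (10>1).
C3 is weakly dominated by C2 (V: 10>-1, W: 8>4, X: -5>-7, Y: 4>1, Z: 8>-4).
C4 is weakly dominated by C1 (V: 2>1, W: -3>-6, X: -3>-6, Y: -4>-8, Z: 6>4).
C5 is weakly dominated by C1 (V: 2>1, W: -3>-5, X: -3>-5, Y: -4>-7, Z: 6>-2).

C3, C4, C5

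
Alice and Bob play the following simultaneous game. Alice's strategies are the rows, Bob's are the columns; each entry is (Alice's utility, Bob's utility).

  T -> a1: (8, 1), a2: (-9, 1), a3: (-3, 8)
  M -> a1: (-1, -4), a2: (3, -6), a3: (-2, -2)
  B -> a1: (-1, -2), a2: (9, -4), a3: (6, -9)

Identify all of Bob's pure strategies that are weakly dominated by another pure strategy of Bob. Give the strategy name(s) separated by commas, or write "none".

Nothing dominates a1: a2 at M (-4>-6); a3 at B (-2>-9).
a2 is weakly dominated by a1 (T: 1=1, M: -4>-6, B: -2>-4).
a3 is not dominated — it holds its own against a1 at T (8>1); a2 at T (8>1).

a2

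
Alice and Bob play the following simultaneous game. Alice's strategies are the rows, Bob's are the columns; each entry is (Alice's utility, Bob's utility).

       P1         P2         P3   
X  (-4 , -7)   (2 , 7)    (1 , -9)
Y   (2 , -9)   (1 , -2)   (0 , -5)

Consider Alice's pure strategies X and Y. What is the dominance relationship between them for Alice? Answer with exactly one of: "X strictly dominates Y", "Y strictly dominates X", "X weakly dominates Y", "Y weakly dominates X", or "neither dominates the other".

neither dominates the other

Compare X to Y across every action of Bob: P1: -4<2, P2: 2>1, P3: 1>0.
X does better at P2, P3 but worse at P1; neither strategy dominates the other.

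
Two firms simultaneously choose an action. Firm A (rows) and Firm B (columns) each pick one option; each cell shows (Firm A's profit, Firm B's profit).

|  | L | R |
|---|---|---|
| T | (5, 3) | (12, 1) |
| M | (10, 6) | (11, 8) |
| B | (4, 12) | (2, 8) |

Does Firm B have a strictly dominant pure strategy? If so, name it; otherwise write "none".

none

L fails to dominate R at M (6<8).
R fails to dominate L at T (1<3).
No single strategy dominates all the others.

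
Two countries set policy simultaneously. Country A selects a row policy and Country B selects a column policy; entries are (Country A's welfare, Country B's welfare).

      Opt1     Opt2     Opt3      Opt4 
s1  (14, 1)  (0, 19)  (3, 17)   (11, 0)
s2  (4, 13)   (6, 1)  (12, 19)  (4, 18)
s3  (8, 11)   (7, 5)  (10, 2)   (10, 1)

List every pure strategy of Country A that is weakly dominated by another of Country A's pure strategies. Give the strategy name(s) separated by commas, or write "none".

s1 is not dominated — it holds its own against s2 at Opt1 (14>4); s3 at Opt1 (14>8).
Nothing dominates s2: s1 at Opt2 (6>0); s3 at Opt3 (12>10).
s3 is not dominated — it holds its own against s1 at Opt2 (7>0); s2 at Opt1 (8>4).

none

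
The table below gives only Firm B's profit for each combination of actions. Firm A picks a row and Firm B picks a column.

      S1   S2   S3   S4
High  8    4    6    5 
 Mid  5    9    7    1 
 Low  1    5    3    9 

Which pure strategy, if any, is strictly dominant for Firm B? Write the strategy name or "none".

none

S1 fails to dominate S2 at Mid (5<9).
S2 fails to dominate S1 at High (4<8).
S3 fails to dominate S1 at High (6<8).
S4 fails to dominate S1 at High (5<8).
No single strategy dominates all the others.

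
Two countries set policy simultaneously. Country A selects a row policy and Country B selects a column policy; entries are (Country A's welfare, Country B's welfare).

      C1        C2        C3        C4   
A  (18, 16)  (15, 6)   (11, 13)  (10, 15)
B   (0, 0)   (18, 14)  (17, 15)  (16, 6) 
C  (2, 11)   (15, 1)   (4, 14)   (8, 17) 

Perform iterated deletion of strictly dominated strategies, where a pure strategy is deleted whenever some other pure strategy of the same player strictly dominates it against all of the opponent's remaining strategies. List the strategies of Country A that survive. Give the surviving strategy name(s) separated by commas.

A, B

For Country B, C3 strictly dominates C2 on the remaining rows (A: 13>6, B: 15>14, C: 14>1); eliminate C2.
Country A's strategy C is strictly dominated by A (C1: 18>2, C3: 11>4, C4: 10>8) and is removed.
Among the remaining strategies, none is strictly dominated by another pure strategy of the same player, so the elimination stops.
Surviving strategies — Country A: {A, B}; Country B: {C1, C3, C4}.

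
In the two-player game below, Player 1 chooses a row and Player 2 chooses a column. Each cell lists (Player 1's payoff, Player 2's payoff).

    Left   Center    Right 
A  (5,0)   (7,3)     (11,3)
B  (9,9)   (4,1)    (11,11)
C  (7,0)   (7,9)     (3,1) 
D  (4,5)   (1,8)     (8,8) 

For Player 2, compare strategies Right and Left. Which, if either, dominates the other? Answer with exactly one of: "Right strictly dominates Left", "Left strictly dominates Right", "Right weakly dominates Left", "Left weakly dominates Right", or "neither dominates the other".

Right's payoffs vs Left's, by Player 1's action — A: 3>0, B: 11>9, C: 1>0, D: 8>5.
Right gives a strictly higher payoff against each choice by Player 1, so Right strictly dominates Left.

Right strictly dominates Left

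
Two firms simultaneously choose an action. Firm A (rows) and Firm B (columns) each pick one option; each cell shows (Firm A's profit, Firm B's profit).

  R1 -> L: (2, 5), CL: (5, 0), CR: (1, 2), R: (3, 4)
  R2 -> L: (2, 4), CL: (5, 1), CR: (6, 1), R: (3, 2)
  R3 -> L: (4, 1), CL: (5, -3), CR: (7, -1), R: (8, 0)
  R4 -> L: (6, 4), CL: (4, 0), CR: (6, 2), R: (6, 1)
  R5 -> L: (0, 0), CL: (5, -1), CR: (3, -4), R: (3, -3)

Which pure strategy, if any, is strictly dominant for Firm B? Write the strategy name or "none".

L

L vs CL: R1: 5>0, R2: 4>1, R3: 1>-3, R4: 4>0, R5: 0>-1.
L vs CR: R1: 5>2, R2: 4>1, R3: 1>-1, R4: 4>2, R5: 0>-4.
L vs R: R1: 5>4, R2: 4>2, R3: 1>0, R4: 4>1, R5: 0>-3.
L strictly beats every other strategy against every opponent action, so it is strictly dominant.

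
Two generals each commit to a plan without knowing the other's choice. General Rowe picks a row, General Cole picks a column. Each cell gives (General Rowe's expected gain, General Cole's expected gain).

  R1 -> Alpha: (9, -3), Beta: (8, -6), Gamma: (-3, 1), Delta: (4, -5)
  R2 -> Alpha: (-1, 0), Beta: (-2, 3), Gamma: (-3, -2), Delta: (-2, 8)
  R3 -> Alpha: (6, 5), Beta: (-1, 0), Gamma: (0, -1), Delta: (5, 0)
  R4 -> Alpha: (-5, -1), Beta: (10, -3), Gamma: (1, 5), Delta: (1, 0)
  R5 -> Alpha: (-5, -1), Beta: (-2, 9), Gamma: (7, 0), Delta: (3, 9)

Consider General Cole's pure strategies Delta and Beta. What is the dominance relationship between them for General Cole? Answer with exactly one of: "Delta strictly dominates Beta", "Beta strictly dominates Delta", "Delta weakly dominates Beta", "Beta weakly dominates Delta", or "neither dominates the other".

Delta weakly dominates Beta

Delta's payoffs vs Beta's, by General Rowe's action — R1: -5>-6, R2: 8>3, R3: 0=0, R4: 0>-3, R5: 9=9.
Delta is at least as good everywhere and strictly better somewhere (tied only at R3, R5), so Delta weakly but not strictly dominates Beta.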